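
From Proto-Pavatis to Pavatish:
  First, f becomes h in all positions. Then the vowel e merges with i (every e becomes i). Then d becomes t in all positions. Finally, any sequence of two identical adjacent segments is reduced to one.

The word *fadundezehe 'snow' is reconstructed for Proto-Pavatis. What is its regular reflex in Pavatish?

hatuntizihi

Pavatish: *fadundezehe > hadundezehe > hadundizihi > hatuntizihi  (by unconditioned shift, vowel merger, unconditioned shift)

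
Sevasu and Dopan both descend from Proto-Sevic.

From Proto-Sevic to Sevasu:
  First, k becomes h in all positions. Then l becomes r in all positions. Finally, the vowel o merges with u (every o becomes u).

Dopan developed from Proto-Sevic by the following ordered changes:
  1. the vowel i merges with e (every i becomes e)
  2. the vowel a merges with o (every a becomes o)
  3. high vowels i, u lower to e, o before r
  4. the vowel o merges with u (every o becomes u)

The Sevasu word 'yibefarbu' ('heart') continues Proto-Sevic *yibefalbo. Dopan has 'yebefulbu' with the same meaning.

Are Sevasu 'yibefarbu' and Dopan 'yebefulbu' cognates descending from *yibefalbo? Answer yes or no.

Derive the expected Dopan reflex of *yibefalbo:
Dopan: *yibefalbo > yebefalbo > yebefolbo > yebefulbu  (by vowel merger, vowel merger, vowel merger)
Dopan 'yebefulbu' matches the regular reflex exactly, so the pair is cognate.

yes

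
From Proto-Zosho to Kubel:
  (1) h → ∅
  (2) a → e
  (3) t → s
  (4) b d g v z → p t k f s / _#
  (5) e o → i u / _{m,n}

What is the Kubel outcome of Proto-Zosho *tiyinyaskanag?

siyinyeskinek

Kubel: start from *tiyinyaskanag.
  rule 1: no change — tiyinyaskanag
  rule 2 (vowel merger): tiyinyaskanag → tiyinyeskeneg
  rule 3 (unconditioned shift): tiyinyeskeneg → siyinyeskeneg
  rule 4 (final devoicing): siyinyeskeneg → siyinyeskenek
  rule 5 (pre-nasal raising): siyinyeskenek → siyinyeskinek
  ⇒ Kubel siyinyeskinek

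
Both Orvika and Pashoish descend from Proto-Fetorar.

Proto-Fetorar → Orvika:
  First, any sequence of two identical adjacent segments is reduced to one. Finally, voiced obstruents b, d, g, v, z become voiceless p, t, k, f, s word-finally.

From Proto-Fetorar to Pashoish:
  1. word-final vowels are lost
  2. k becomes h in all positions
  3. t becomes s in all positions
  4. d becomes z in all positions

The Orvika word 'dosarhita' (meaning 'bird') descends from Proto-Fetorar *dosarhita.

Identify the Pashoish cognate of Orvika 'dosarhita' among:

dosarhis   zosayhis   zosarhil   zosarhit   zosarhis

zosarhis

Pashoish: *dosarhita > dosarhit > dosarhis > zosarhis  (by apocope, unconditioned shift, unconditioned shift)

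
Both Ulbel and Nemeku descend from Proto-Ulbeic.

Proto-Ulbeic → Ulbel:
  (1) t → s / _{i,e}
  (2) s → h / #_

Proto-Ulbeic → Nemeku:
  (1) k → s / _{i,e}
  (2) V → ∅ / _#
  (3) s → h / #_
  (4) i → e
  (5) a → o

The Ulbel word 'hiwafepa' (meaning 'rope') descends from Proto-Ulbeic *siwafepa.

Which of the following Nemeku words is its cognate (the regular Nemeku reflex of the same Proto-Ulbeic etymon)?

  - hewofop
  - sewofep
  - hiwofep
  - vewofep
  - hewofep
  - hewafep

hewofep

Nemeku: *siwafepa
  siwafepa (rule 1 does not apply)
  siwafepa → siwafep   [apocope]
  siwafep → hiwafep   [debuccalisation]
  hiwafep → hewafep   [vowel merger]
  hewafep → hewofep   [vowel merger]
  giving Nemeku hewofep.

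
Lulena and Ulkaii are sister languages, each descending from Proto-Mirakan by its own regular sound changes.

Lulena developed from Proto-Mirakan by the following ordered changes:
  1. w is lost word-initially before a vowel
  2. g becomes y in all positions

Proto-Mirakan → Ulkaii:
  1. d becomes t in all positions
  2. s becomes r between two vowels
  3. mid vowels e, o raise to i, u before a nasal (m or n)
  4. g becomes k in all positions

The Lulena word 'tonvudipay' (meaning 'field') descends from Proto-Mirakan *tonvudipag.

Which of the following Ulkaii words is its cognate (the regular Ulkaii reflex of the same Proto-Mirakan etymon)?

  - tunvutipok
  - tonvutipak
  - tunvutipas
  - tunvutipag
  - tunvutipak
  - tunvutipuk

Ulkaii: *tonvudipag
  tonvudipag → tonvutipag   [unconditioned shift]
  tonvutipag (rule 2 does not apply)
  tonvutipag → tunvutipag   [pre-nasal raising]
  tunvutipag → tunvutipak   [unconditioned shift]
  giving Ulkaii tunvutipak.
Only 'tunvutipak' matches the regular Ulkaii development of *tonvudipag.

tunvutipak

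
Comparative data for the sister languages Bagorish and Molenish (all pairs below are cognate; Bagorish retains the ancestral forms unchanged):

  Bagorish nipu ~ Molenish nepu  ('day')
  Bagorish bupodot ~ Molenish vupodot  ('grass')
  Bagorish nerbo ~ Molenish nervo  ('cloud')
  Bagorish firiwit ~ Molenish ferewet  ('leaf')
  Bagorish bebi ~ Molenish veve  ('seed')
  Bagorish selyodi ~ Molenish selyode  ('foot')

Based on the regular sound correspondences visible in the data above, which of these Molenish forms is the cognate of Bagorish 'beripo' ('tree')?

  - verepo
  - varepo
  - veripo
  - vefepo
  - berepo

bebi ~ veve — Bagorish b corresponds to Molenish v word-initially before a front vowel.
nipu ~ nepu — Bagorish i corresponds to Molenish e after a consonant, before a labial obstruent.
Applying these to Bagorish 'beripo':
  beripo → veripo   (b→v word-initially before a front vowel)
  veripo → verepo   (i→e after a consonant, before a labial obstruent)
So the Molenish cognate is 'verepo'.

verepo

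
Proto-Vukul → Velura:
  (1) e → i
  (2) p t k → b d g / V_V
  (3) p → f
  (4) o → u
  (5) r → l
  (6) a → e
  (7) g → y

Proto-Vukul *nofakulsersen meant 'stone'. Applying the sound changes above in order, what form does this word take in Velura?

nufeyulsilsin

Velura: start from *nofakulsersen.
  rule 1 (vowel merger): nofakulsersen → nofakulsirsin
  rule 2 (intervocalic voicing): nofakulsirsin → nofagulsirsin
  rule 3: no change — nofagulsirsin
  rule 4 (vowel merger): nofagulsirsin → nufagulsirsin
  rule 5 (unconditioned shift): nufagulsirsin → nufagulsilsin
  rule 6 (vowel merger): nufagulsilsin → nufegulsilsin
  rule 7 (unconditioned shift): nufegulsilsin → nufeyulsilsin
  ⇒ Velura nufeyulsilsin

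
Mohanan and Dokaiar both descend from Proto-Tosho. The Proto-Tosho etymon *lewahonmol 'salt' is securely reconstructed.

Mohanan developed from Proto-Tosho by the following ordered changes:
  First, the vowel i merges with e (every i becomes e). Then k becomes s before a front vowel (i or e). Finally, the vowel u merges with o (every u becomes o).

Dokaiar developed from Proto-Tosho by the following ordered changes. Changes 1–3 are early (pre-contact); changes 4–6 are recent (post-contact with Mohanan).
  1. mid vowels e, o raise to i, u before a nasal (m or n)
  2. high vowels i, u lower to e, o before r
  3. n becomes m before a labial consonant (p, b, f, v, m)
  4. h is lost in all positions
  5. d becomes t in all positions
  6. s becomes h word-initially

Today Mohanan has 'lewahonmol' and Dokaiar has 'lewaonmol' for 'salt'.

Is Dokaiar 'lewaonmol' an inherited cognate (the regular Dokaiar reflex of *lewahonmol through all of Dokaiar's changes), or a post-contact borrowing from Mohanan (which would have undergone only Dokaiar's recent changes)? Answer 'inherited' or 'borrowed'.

borrowed

If inherited, *lewahonmol would pass through all of Dokaiar's changes:
Dokaiar: *lewahonmol > lewahunmol > lewahummol > lewaummol  (by pre-nasal raising, nasal place assimilation, h-loss)
If borrowed from Mohanan 'lewahonmol' after the early changes, it would undergo only the recent ones:
  rule 4 (h-loss): lewahonmol → lewaonmol
  rule 5 (unconditioned shift): no change (lewaonmol)
  rule 6 (debuccalisation): no change (lewaonmol)
  ⇒ as a loan: lewaonmol
Dokaiar 'lewaonmol' matches the loan outcome 'lewaonmol', not the inherited 'lewaummol' — it skipped the early Dokaiar changes, so it was borrowed from Mohanan.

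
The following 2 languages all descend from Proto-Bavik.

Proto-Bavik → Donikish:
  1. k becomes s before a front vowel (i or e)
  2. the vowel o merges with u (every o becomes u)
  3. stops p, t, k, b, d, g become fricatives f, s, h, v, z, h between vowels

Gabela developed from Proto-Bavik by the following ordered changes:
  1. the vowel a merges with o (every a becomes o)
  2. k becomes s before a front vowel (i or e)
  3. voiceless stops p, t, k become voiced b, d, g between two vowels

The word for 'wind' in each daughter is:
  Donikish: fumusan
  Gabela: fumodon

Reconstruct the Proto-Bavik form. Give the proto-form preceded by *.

*fumotan

Position 5: Donikish has s, Gabela has d. Taking the neighbouring segments as reconstructed: Donikish s could go back to *t or *s; Gabela d could go back to *t or *d — the one source consistent with every daughter is *t.
Position 4: Donikish has u, Gabela has o. Taking the neighbouring segments as reconstructed: Donikish u could go back to *o or *u; Gabela o could go back to *a or *o — the one source consistent with every daughter is *o.
Position 6: Donikish has a, Gabela has o. Donikish preserves a here (none of its changes turn any other segment into a), so the proto-segment is *a.
Verify the candidate proto-form against each daughter:
Donikish: *fumotan > fumutan > fumusan  (by vowel merger, intervocalic lenition)
Gabela: *fumotan > fumoton > fumodon  (by vowel merger, intervocalic voicing)
Only *fumotan yields all of Donikish fumusan, Gabela fumodon.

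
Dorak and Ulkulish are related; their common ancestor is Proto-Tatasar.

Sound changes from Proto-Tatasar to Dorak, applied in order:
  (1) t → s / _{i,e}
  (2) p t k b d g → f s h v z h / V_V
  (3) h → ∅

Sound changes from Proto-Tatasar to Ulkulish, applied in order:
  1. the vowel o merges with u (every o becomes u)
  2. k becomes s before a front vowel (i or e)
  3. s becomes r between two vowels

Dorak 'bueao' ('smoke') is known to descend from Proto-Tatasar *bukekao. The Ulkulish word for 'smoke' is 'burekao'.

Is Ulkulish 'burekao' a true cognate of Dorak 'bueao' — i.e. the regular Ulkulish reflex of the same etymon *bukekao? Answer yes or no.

no

Derive the expected Ulkulish reflex of *bukekao:
Ulkulish: *bukekao > bukekau > busekau > burekau  (by vowel merger, palatalisation, rhotacism)
The regular Ulkulish reflex would be 'burekau', but the attested form is 'burekao'. The correspondence is irregular, so they are not cognates (the Ulkulish form has a different source).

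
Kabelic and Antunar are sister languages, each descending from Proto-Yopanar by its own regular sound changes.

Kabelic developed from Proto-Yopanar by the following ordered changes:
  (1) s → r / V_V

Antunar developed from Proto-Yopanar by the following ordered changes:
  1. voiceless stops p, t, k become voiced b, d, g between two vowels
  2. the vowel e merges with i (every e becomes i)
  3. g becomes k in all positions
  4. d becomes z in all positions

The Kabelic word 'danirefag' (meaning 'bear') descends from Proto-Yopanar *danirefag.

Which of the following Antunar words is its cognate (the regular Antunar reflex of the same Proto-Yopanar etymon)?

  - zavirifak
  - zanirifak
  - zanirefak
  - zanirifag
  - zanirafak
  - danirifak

Antunar: start from *danirefag.
  rule 1: no change — danirefag
  rule 2 (vowel merger): danirefag → danirifag
  rule 3 (unconditioned shift): danirifag → danirifak
  rule 4 (unconditioned shift): danirifak → zanirifak
  ⇒ Antunar zanirifak
Among the options, 'zanirifak' alone shows every Antunar change applied in order.

zanirifak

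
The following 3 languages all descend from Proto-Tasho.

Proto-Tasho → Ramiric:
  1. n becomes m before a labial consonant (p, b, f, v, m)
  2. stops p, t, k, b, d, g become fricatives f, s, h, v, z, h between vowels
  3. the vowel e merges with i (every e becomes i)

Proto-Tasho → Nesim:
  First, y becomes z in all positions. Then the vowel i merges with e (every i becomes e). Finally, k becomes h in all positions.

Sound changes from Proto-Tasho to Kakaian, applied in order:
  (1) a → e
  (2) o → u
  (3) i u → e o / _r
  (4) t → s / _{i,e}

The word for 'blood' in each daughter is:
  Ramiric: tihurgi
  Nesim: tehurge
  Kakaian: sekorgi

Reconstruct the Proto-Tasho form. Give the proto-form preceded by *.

*tekurgi

Position 7: Ramiric has i, Nesim has e, Kakaian has i. Kakaian preserves i here (none of its changes turn any other segment into i), so the proto-segment is *i.
Position 1: Ramiric has t, Nesim has t, Kakaian has s. Ramiric preserves t here (none of its changes turn any other segment into t), so the proto-segment is *t.
Position 4: Ramiric has u, Nesim has u, Kakaian has o. Ramiric preserves u here (none of its changes turn any other segment into u), so the proto-segment is *u.
Verify the candidate proto-form against each daughter:
Ramiric: *tekurgi > tehurgi > tihurgi  (by intervocalic lenition, vowel merger)
Nesim: *tekurgi
  tekurgi (rule 1 does not apply)
  tekurgi → tekurge   [vowel merger]
  tekurge → tehurge   [unconditioned shift]
  giving Nesim tehurge.
Kakaian: start from *tekurgi.
  rule 1: no change — tekurgi
  rule 2: no change — tekurgi
  rule 3 (pre-rhotic lowering): tekurgi → tekorgi
  rule 4 (palatalisation): tekorgi → sekorgi
  ⇒ Kakaian sekorgi
Only *tekurgi yields all of Ramiric tihurgi, Nesim tehurge, Kakaian sekorgi.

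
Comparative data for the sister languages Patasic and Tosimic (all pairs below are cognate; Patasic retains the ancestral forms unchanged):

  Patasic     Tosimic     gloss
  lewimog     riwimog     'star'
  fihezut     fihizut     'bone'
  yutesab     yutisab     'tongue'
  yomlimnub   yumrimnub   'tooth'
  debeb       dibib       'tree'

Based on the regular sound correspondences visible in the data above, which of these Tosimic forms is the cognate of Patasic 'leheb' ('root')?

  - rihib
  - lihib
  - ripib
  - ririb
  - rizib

lewimog ~ riwimog — Patasic l corresponds to Tosimic r word-initially before a front vowel.
lewimog ~ riwimog, fihezut ~ fihizut — Patasic e corresponds to Tosimic i after a consonant, before a consonant other than r, m, n, p, b, f, v.
debeb ~ dibib — Patasic e corresponds to Tosimic i after a consonant, before a labial obstruent.
Applying these to Patasic 'leheb':
  leheb → reheb   (l→r word-initially before a front vowel)
  reheb → riheb   (e→i after a consonant, before a consonant other than r, m, n, p, b, f, v)
  riheb → rihib   (e→i after a consonant, before a labial obstruent)
So the Tosimic cognate is 'rihib'.

rihib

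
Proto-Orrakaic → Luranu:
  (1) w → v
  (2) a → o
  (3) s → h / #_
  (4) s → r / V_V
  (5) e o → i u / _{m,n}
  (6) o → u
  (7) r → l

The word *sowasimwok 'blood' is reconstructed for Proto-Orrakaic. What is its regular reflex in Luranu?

Luranu: start from *sowasimwok.
  rule 1 (unconditioned shift): sowasimwok → sovasimvok
  rule 2 (vowel merger): sovasimvok → sovosimvok
  rule 3 (debuccalisation): sovosimvok → hovosimvok
  rule 4 (rhotacism): hovosimvok → hovorimvok
  rule 5: no change — hovorimvok
  rule 6 (vowel merger): hovorimvok → huvurimvuk
  rule 7 (unconditioned shift): huvurimvuk → huvulimvuk
  ⇒ Luranu huvulimvuk

huvulimvuk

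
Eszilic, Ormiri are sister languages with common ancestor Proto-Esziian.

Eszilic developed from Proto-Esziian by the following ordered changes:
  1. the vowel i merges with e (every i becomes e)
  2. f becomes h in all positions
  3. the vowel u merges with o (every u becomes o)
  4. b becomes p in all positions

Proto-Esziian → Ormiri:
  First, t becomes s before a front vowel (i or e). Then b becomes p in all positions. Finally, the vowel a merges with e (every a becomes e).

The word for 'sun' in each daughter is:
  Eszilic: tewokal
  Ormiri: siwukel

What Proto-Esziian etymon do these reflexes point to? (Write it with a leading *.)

*tiwukal

Position 4: Eszilic has o, Ormiri has u. Ormiri preserves u here (none of its changes turn any other segment into u), so the proto-segment is *u.
Position 6: Eszilic has a, Ormiri has e. Eszilic preserves a here (none of its changes turn any other segment into a), so the proto-segment is *a.
Verify the candidate proto-form against each daughter:
Eszilic: *tiwukal
  tiwukal → tewukal   [vowel merger]
  tewukal (rule 2 does not apply)
  tewukal → tewokal   [vowel merger]
  tewokal (rule 4 does not apply)
  giving Eszilic tewokal.
Ormiri: *tiwukal
  tiwukal → siwukal   [palatalisation]
  siwukal (rule 2 does not apply)
  siwukal → siwukel   [vowel merger]
  giving Ormiri siwukel.
Only *tiwukal yields all of Eszilic tewokal, Ormiri siwukel.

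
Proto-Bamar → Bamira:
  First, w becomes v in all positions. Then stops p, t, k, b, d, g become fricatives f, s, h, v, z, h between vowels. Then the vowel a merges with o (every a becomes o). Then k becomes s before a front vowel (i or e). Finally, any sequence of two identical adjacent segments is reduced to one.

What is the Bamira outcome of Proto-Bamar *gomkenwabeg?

gomsenvoveg

Bamira: *gomkenwabeg > gomkenvabeg > gomkenvaveg > gomkenvoveg > gomsenvoveg  (by unconditioned shift, intervocalic lenition, vowel merger, palatalisation)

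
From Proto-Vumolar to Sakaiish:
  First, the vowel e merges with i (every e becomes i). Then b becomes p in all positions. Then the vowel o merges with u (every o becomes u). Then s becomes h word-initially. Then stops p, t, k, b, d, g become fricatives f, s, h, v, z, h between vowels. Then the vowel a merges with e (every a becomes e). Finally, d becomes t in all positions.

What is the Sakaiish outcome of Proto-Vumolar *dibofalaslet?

Sakaiish: start from *dibofalaslet.
  rule 1 (vowel merger): dibofalaslet → dibofalaslit
  rule 2 (unconditioned shift): dibofalaslit → dipofalaslit
  rule 3 (vowel merger): dipofalaslit → dipufalaslit
  rule 4: no change — dipufalaslit
  rule 5 (intervocalic lenition): dipufalaslit → difufalaslit
  rule 6 (vowel merger): difufalaslit → difufeleslit
  rule 7 (unconditioned shift): difufeleslit → tifufeleslit
  ⇒ Sakaiish tifufeleslit

tifufeleslit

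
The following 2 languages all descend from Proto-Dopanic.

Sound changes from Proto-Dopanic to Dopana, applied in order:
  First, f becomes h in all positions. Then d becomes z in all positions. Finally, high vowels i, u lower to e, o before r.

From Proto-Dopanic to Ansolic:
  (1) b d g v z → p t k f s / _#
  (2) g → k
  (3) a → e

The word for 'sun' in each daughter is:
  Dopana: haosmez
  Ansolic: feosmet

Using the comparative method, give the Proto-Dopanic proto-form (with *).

Position 1: Dopana has h, Ansolic has f. Taking the neighbouring segments as reconstructed: Dopana h could go back to *f or *h; Ansolic f can only go back to *f — the one source consistent with every daughter is *f.
Position 7: Dopana has z, Ansolic has t. Taking the neighbouring segments as reconstructed: Dopana z could go back to *d or *z; Ansolic t could go back to *t or *d — the one source consistent with every daughter is *d.
Position 2: Dopana has a, Ansolic has e. Dopana preserves a here (none of its changes turn any other segment into a), so the proto-segment is *a.
Verify the candidate proto-form against each daughter:
Dopana: *faosmed
  faosmed → haosmed   [unconditioned shift]
  haosmed → haosmez   [unconditioned shift]
  haosmez (rule 3 does not apply)
  giving Dopana haosmez.
Ansolic: *faosmed > faosmet > feosmet  (by final devoicing, vowel merger)
No other proto-form is consistent with every reflex, so the reconstruction is *faosmed.

*faosmed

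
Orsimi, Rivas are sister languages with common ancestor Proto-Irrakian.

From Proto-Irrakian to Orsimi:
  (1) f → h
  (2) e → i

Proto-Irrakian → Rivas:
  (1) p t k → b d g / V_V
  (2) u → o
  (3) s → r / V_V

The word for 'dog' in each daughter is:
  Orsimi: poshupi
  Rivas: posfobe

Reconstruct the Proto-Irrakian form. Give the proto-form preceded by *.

*posfupe

Position 4: Orsimi has h, Rivas has f. Rivas preserves f here (none of its changes turn any other segment into f), so the proto-segment is *f.
Position 7: Orsimi has i, Rivas has e. Rivas preserves e here (none of its changes turn any other segment into e), so the proto-segment is *e.
Position 5: Orsimi has u, Rivas has o. Orsimi preserves u here (none of its changes turn any other segment into u), so the proto-segment is *u.
Continuing position by position gives *posfupe; check it forward:
Orsimi: start from *posfupe.
  rule 1 (unconditioned shift): posfupe → poshupe
  rule 2 (vowel merger): poshupe → poshupi
  ⇒ Orsimi poshupi
Rivas: *posfupe > posfube > posfobe  (by intervocalic voicing, vowel merger)
Only *posfupe yields all of Orsimi poshupi, Rivas posfobe.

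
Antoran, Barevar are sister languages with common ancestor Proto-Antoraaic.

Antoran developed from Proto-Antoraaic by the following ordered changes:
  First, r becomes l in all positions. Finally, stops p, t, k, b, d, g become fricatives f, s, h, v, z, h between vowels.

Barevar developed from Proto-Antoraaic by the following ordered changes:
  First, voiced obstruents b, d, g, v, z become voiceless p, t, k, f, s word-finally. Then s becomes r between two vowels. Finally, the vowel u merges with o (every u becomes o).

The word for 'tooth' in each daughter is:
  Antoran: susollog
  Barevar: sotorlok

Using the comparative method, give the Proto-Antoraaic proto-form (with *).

*sutorlog

Position 2: Antoran has u, Barevar has o. Antoran preserves u here (none of its changes turn any other segment into u), so the proto-segment is *u.
Position 5: Antoran has l, Barevar has r. Taking the neighbouring segments as reconstructed: Antoran l could go back to *l or *r; Barevar r can only go back to *r — the one source consistent with every daughter is *r.
Position 3: Antoran has s, Barevar has t. Taking the neighbouring segments as reconstructed: Antoran s could go back to *t or *s; Barevar t can only go back to *t — the one source consistent with every daughter is *t.
Verify the candidate proto-form against each daughter:
Antoran: *sutorlog > sutollog > susollog  (by unconditioned shift, intervocalic lenition)
Barevar: *sutorlog > sutorlok > sotorlok  (by final devoicing, vowel merger)
Only *sutorlog yields all of Antoran susollog, Barevar sotorlok.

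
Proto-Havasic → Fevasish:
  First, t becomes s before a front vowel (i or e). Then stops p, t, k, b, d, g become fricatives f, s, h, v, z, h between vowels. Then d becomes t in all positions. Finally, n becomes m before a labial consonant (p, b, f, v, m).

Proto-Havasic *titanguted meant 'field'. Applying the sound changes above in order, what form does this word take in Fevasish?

sisanguset

Fevasish: *titanguted > sitangused > sisangused > sisanguset  (by palatalisation, intervocalic lenition, unconditioned shift)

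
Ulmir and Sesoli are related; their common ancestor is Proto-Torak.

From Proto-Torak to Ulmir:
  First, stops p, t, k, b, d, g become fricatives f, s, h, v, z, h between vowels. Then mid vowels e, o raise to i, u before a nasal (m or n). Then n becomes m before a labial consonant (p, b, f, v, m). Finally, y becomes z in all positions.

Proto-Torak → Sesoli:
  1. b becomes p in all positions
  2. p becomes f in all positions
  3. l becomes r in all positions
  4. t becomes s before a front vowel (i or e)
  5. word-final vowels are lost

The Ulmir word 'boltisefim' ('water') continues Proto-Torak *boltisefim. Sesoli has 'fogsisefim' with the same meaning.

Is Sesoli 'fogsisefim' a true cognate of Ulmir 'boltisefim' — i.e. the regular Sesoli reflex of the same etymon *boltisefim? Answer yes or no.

Derive the expected Sesoli reflex of *boltisefim:
Sesoli: *boltisefim
  boltisefim → poltisefim   [unconditioned shift]
  poltisefim → foltisefim   [unconditioned shift]
  foltisefim → fortisefim   [unconditioned shift]
  fortisefim → forsisefim   [palatalisation]
  forsisefim (rule 5 does not apply)
  giving Sesoli forsisefim.
The regular Sesoli reflex would be 'forsisefim', but the attested form is 'fogsisefim'. The correspondence is irregular, so they are not cognates (the Sesoli form has a different source).

no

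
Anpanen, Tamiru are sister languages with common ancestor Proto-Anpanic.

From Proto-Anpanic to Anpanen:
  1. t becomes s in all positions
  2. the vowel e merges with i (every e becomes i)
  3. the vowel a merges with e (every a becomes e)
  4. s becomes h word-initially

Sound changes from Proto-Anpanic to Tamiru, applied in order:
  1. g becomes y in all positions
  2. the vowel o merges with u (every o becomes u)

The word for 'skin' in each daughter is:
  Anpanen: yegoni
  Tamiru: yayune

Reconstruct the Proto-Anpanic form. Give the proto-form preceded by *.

*yagone

Position 2: Anpanen has e, Tamiru has a. Tamiru preserves a here (none of its changes turn any other segment into a), so the proto-segment is *a.
Position 6: Anpanen has i, Tamiru has e. Tamiru preserves e here (none of its changes turn any other segment into e), so the proto-segment is *e.
Position 3: Anpanen has g, Tamiru has y. Anpanen preserves g here (none of its changes turn any other segment into g), so the proto-segment is *g.
Verify the candidate proto-form against each daughter:
Anpanen: start from *yagone.
  rule 1: no change — yagone
  rule 2 (vowel merger): yagone → yagoni
  rule 3 (vowel merger): yagoni → yegoni
  rule 4: no change — yegoni
  ⇒ Anpanen yegoni
Tamiru: *yagone
  yagone → yayone   [unconditioned shift]
  yayone → yayune   [vowel merger]
  giving Tamiru yayune.
Only *yagone yields all of Anpanen yegoni, Tamiru yayune.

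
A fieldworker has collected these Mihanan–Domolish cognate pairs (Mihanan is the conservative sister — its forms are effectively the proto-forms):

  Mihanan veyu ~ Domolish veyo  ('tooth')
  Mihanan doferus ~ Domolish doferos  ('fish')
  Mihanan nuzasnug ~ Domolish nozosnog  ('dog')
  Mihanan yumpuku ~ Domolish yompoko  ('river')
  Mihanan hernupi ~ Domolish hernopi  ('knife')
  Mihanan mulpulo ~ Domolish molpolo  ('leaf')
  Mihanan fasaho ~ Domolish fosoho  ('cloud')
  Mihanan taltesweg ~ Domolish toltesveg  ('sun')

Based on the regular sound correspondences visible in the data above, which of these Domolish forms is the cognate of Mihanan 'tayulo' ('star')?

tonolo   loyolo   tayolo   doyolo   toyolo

nuzasnug ~ nozosnog, fasaho ~ fosoho — Mihanan a corresponds to Domolish o after a consonant, before a consonant other than r, m, n, p, b, f, v.
doferus ~ doferos, nuzasnug ~ nozosnog — Mihanan u corresponds to Domolish o after a consonant, before a consonant other than r, m, n, p, b, f, v.
Applying these to Mihanan 'tayulo':
  tayulo → toyulo   (a→o after a consonant, before a consonant other than r, m, n, p, b, f, v)
  toyulo → toyolo   (u→o after a consonant, before a consonant other than r, m, n, p, b, f, v)
So the Domolish cognate is 'toyolo'.

toyolo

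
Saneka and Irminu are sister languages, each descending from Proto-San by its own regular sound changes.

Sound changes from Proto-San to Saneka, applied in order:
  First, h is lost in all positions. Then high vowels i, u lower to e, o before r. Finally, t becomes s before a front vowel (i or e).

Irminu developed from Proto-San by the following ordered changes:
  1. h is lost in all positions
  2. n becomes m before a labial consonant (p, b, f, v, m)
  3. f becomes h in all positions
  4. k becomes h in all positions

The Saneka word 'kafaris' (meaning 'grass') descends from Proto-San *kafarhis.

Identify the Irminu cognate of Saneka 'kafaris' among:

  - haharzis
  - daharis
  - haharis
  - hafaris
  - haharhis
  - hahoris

haharis

Irminu: *kafarhis
  kafarhis → kafaris   [h-loss]
  kafaris (rule 2 does not apply)
  kafaris → kaharis   [unconditioned shift]
  kaharis → haharis   [unconditioned shift]
  giving Irminu haharis.
The other candidates each miss or misapply at least one Irminu change.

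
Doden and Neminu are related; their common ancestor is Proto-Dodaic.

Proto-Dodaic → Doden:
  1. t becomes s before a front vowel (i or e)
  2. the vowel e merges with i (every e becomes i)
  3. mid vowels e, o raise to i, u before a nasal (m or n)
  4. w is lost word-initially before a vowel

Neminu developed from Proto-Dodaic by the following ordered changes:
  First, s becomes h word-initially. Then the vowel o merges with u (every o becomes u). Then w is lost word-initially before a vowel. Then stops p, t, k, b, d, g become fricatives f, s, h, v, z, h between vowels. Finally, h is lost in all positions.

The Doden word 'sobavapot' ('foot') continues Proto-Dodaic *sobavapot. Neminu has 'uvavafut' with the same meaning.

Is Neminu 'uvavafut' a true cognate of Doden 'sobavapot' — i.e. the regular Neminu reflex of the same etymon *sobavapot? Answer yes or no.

Derive the expected Neminu reflex of *sobavapot:
Neminu: *sobavapot > hobavapot > hubavaput > huvavafut > uvavafut  (by debuccalisation, vowel merger, intervocalic lenition, h-loss)
Neminu 'uvavafut' matches the regular reflex exactly, so the pair is cognate.

yes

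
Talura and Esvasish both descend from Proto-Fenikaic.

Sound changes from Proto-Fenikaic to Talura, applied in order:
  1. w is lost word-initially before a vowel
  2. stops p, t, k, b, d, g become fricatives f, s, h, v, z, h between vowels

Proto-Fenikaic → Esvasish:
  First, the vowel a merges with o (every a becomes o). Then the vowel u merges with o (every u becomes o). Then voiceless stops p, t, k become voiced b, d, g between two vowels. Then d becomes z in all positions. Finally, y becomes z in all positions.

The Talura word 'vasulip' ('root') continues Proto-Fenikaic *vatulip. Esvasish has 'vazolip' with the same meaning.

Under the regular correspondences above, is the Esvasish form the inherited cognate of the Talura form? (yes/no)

no

Derive the expected Esvasish reflex of *vatulip:
Esvasish: *vatulip > votulip > votolip > vodolip > vozolip  (by vowel merger, vowel merger, intervocalic voicing, unconditioned shift)
The regular Esvasish reflex would be 'vozolip', but the attested form is 'vazolip'. The correspondence is irregular, so they are not cognates (the Esvasish form has a different source).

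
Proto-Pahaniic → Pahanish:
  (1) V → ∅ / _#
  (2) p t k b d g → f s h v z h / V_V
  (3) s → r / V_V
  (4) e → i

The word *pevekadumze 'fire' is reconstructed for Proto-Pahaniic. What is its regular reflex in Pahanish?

pivihazumz

Pahanish: *pevekadumze
  pevekadumze → pevekadumz   [apocope]
  pevekadumz → pevehazumz   [intervocalic lenition]
  pevehazumz (rule 3 does not apply)
  pevehazumz → pivihazumz   [vowel merger]
  giving Pahanish pivihazumz.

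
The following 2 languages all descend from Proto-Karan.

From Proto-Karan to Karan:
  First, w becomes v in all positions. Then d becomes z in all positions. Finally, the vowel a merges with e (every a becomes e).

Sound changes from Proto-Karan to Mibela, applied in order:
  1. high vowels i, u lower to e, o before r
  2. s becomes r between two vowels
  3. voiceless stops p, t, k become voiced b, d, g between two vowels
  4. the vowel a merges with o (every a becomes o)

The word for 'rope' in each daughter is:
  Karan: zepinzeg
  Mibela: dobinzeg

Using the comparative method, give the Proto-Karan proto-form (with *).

Position 1: Karan has z, Mibela has d. Taking the neighbouring segments as reconstructed: Karan z could go back to *d or *z; Mibela d can only go back to *d — the one source consistent with every daughter is *d.
Position 3: Karan has p, Mibela has b. Karan preserves p here (none of its changes turn any other segment into p), so the proto-segment is *p.
Position 2: Karan has e, Mibela has o. Taking the neighbouring segments as reconstructed: Karan e could go back to *a or *e; Mibela o could go back to *a or *o — the one source consistent with every daughter is *a.
The remaining positions agree across the daughters. Check the candidate against every language:
Karan: *dapinzeg > zapinzeg > zepinzeg  (by unconditioned shift, vowel merger)
Mibela: *dapinzeg
  dapinzeg (rule 1 does not apply)
  dapinzeg (rule 2 does not apply)
  dapinzeg → dabinzeg   [intervocalic voicing]
  dabinzeg → dobinzeg   [vowel merger]
  giving Mibela dobinzeg.
Only *dapinzeg yields all of Karan zepinzeg, Mibela dobinzeg.

*dapinzeg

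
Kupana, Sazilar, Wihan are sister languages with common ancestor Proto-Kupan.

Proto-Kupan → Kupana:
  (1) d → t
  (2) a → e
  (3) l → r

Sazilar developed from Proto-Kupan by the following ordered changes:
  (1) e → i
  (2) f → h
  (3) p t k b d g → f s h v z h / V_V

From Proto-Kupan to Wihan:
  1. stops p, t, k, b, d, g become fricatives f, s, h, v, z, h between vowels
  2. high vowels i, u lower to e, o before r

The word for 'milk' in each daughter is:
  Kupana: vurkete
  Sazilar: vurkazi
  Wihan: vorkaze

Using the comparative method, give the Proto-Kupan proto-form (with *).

*vurkade

Position 2: Kupana has u, Sazilar has u, Wihan has o. Kupana preserves u here (none of its changes turn any other segment into u), so the proto-segment is *u.
Position 6: Kupana has t, Sazilar has z, Wihan has z. Taking the neighbouring segments as reconstructed: Kupana t could go back to *t or *d; Sazilar z could go back to *d or *z; Wihan z could go back to *d or *z — the one source consistent with every daughter is *d.
Continuing position by position gives *vurkade; check it forward:
Kupana: *vurkade > vurkate > vurkete  (by unconditioned shift, vowel merger)
Sazilar: start from *vurkade.
  rule 1 (vowel merger): vurkade → vurkadi
  rule 2: no change — vurkadi
  rule 3 (intervocalic lenition): vurkadi → vurkazi
  ⇒ Sazilar vurkazi
Wihan: *vurkade
  vurkade → vurkaze   [intervocalic lenition]
  vurkaze → vorkaze   [pre-rhotic lowering]
  giving Wihan vorkaze.
No other proto-form is consistent with every reflex, so the reconstruction is *vurkade.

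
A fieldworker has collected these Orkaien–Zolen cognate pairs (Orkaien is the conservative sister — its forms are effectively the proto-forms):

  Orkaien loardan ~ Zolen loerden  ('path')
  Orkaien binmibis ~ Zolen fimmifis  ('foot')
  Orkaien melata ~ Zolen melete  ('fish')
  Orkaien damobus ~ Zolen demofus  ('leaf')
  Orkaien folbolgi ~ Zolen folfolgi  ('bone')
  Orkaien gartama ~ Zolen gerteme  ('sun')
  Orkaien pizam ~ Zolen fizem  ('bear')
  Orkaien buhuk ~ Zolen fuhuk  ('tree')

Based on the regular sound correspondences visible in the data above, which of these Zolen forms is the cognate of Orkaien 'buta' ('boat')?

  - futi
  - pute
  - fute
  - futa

buhuk ~ fuhuk — Orkaien b corresponds to Zolen f word-initially before a back vowel.
melata ~ melete, gartama ~ gerteme — Orkaien a corresponds to Zolen e word-finally.
Applying these to Orkaien 'buta':
  buta → futa   (b→f word-initially before a back vowel)
  futa → fute   (a→e word-finally)
So the Zolen cognate is 'fute'.

fute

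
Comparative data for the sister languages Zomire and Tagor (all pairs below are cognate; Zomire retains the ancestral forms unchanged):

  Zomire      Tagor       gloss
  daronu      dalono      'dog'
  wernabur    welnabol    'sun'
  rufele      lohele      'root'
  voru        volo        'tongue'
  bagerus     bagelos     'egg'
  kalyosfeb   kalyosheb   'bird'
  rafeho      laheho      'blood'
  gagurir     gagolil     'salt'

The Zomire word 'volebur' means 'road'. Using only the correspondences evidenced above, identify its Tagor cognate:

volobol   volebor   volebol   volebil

volebol

wernabur ~ welnabol, gagurir ~ gagolil — Zomire u corresponds to Tagor o after a consonant, before r.
wernabur ~ welnabol, gagurir ~ gagolil — Zomire r corresponds to Tagor l word-finally.
Applying these to Zomire 'volebur':
  volebur → volebor   (u→o after a consonant, before r)
  volebor → volebol   (r→l word-finally)
So the Tagor cognate is 'volebol'.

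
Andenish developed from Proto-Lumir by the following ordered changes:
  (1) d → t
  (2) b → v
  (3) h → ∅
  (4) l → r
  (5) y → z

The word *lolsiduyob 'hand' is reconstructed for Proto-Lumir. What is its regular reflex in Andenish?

Andenish: *lolsiduyob
  lolsiduyob → lolsituyob   [unconditioned shift]
  lolsituyob → lolsituyov   [unconditioned shift]
  lolsituyov (rule 3 does not apply)
  lolsituyov → rorsituyov   [unconditioned shift]
  rorsituyov → rorsituzov   [unconditioned shift]
  giving Andenish rorsituzov.

rorsituzov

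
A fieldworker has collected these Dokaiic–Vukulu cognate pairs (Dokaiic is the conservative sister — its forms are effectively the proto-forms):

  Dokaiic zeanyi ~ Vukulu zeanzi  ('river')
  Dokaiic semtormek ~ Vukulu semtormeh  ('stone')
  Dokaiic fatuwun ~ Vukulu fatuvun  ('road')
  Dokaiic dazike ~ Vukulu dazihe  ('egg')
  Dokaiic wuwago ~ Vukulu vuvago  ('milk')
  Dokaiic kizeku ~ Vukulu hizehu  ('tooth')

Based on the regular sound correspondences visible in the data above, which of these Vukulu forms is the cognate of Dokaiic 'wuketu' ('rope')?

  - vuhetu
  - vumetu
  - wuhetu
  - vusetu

wuwago ~ vuvago — Dokaiic w corresponds to Vukulu v word-initially before a back vowel.
dazike ~ dazihe — Dokaiic k corresponds to Vukulu h between vowels (before a front vowel).
Applying these to Dokaiic 'wuketu':
  wuketu → vuketu   (w→v word-initially before a back vowel)
  vuketu → vuhetu   (k→h between vowels (before a front vowel))
So the Vukulu cognate is 'vuhetu'.

vuhetu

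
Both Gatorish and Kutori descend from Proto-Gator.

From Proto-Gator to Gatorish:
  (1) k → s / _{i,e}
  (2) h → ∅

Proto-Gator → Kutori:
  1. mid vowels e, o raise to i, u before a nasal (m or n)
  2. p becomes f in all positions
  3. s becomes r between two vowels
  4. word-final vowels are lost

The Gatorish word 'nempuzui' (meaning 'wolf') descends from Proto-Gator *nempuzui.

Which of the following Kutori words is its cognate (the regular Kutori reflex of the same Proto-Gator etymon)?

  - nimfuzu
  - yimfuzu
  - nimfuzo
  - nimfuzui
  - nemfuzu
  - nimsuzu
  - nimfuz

Kutori: start from *nempuzui.
  rule 1 (pre-nasal raising): nempuzui → nimpuzui
  rule 2 (unconditioned shift): nimpuzui → nimfuzui
  rule 3: no change — nimfuzui
  rule 4 (apocope): nimfuzui → nimfuzu
  ⇒ Kutori nimfuzu
Only 'nimfuzu' matches the regular Kutori development of *nempuzui.

nimfuzu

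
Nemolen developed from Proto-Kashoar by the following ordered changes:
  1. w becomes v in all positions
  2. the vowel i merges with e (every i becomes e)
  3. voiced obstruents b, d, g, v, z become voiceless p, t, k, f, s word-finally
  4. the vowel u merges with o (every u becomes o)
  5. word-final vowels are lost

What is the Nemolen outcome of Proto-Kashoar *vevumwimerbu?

vevomvemerb

Nemolen: *vevumwimerbu
  vevumwimerbu → vevumvimerbu   [unconditioned shift]
  vevumvimerbu → vevumvemerbu   [vowel merger]
  vevumvemerbu (rule 3 does not apply)
  vevumvemerbu → vevomvemerbo   [vowel merger]
  vevomvemerbo → vevomvemerb   [apocope]
  giving Nemolen vevomvemerb.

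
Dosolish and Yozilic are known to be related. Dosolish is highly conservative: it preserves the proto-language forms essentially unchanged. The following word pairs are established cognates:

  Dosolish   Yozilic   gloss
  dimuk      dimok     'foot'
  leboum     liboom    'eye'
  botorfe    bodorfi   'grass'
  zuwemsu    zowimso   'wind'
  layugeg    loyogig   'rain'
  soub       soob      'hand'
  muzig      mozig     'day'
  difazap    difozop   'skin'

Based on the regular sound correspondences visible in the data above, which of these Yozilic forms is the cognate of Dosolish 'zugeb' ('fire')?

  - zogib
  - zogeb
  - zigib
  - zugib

zogib

dimuk ~ dimok, zuwemsu ~ zowimso — Dosolish u corresponds to Yozilic o after a consonant, before a consonant other than r, m, n, p, b, f, v.
leboum ~ liboom — Dosolish e corresponds to Yozilic i after a consonant, before a labial obstruent.
Applying these to Dosolish 'zugeb':
  zugeb → zogeb   (u→o after a consonant, before a consonant other than r, m, n, p, b, f, v)
  zogeb → zogib   (e→i after a consonant, before a labial obstruent)
So the Yozilic cognate is 'zogib'.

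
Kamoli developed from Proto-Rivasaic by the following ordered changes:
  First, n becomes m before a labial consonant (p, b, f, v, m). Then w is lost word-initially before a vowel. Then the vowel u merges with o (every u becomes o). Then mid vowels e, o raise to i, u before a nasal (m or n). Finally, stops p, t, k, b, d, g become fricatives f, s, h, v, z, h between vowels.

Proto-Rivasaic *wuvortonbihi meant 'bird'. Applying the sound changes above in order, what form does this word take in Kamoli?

ovortumbihi

Kamoli: *wuvortonbihi > wuvortombihi > uvortombihi > ovortombihi > ovortumbihi  (by nasal place assimilation, glide loss, vowel merger, pre-nasal raising)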